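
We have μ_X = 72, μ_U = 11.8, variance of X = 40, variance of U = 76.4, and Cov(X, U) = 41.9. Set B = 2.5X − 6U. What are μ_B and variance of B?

μ_B = 2.5·μ_X + (-6)·μ_U = 2.5·72 + (-6)·11.8 = 109.2.
variance of B = a²·variance of X + b²·variance of U + 2ab·Cov(X, U) with a = 2.5, b = -6.
= 2.5²·40 + (-6)²·76.4 + 2·2.5·(-6)·41.9
= 250 + 2750.4 + (-1257) = 1743.4.

μ_B = 109.2, variance of B = 1743.4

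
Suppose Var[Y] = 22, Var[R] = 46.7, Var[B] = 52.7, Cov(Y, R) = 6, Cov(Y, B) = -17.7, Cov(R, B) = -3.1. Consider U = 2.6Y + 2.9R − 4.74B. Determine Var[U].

Var[U] = 2337.48432

Var[U] = a²·Var[Y] + b²·Var[R] + c²·Var[B] + 2ab·Cov(Y, R) + 2ac·Cov(Y, B) + 2bc·Cov(R, B), with a = 2.6, b = 2.9, c = -4.74.
= 148.72 + 392.747 + 1184.04252 + 90.48 + 436.2696 + 85.2252
= 2337.48432.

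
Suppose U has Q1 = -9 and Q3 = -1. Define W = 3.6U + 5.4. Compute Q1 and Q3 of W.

Q1(W) = -27, Q3(W) = 1.8

a = 3.6 > 0: Q1(W) = a·Q1(U)+b = -27, Q3(W) = a·Q3(U)+b = 1.8.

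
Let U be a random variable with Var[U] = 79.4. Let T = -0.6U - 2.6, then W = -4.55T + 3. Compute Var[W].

Var[T] = (-0.6)²·79.4 = 28.584.
Var[W] = (-4.55)²·28.584 = 591.76026.

Var[W] = 591.76026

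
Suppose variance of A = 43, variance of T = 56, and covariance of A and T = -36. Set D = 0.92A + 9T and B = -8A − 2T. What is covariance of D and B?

covariance of D and B = 1333.76

By bilinearity, covariance of D and B = ac·variance of A + bd·variance of T + (ad+bc)·covariance of A and T, with a=0.92, b=9, c=-8, d=-2.
ac·variance of A = 0.92·(-8)·43 = -316.48
bd·variance of T = 9·(-2)·56 = -1008
(ad+bc)·covariance of A and T = (-73.84)·(-36) = 2658.24
covariance of D and B = -316.48 + (-1008) + 2658.24 = 1333.76.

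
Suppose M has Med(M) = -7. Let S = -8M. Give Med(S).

A linear map preserves order up to sign, so Med(S) = a·Med(M) + b = (-8)·(-7) = 56.

Med(S) = 56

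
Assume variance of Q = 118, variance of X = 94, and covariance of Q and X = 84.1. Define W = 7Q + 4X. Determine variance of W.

variance of W = a²·variance of Q + b²·variance of X + 2ab·covariance of Q and X with a = 7, b = 4.
= 7²·118 + 4²·94 + 2·7·4·84.1
= 5782 + 1504 + 4709.6 = 11995.6.

variance of W = 11995.6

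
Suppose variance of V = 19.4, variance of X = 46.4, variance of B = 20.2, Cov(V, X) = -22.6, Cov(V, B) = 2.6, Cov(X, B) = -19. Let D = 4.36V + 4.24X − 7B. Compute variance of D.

variance of D = 2326.2976

variance of D = a²·variance of V + b²·variance of X + c²·variance of B + 2ab·Cov(V, X) + 2ac·Cov(V, B) + 2bc·Cov(X, B), with a = 4.36, b = 4.24, c = -7.
= 368.78624 + 834.16064 + 989.8 + (-835.58528) + (-158.704) + 1127.84
= 2326.2976.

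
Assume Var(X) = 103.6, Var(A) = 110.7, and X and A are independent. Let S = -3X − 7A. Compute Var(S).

Var(S) = a²·Var(X) + b²·Var(A) + 2ab·Cov[X, A] with a = -3, b = -7.
Independence gives Cov[X, A] = 0.
= (-3)²·103.6 + (-7)²·110.7 + 2·(-3)·(-7)·0
= 932.4 + 5424.3 + 0 = 6356.7.

Var(S) = 6356.7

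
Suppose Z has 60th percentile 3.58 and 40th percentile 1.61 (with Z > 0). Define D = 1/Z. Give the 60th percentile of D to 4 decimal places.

1/Z is decreasing on Z > 0, so percentile order reverses: P_{60}(D) uses P_{40}(Z) = 1.61.
P_{60}(D) = 1/1.61 ≈ 0.6211.

60th percentile of D = 0.6211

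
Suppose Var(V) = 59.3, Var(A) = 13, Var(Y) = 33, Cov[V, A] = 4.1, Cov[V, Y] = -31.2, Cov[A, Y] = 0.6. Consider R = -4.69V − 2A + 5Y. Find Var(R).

Var(R) = 3709.56473

Var(R) = a²·Var(V) + b²·Var(A) + c²·Var(Y) + 2ab·Cov[V, A] + 2ac·Cov[V, Y] + 2bc·Cov[A, Y], with a = -4.69, b = -2, c = 5.
= 1304.36873 + 52 + 825 + 76.916 + 1463.28 + (-12)
= 3709.56473.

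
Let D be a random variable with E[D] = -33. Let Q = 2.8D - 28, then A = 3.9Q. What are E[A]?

E[Q] = 2.8·(-33) + (-28) = -120.4.
E[A] = 3.9·(-120.4) = -469.56.

E[A] = -469.56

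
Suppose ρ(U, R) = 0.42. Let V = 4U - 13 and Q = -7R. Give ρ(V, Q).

ρ(V, Q) = -0.42

Linear rescalings preserve |correlation|; the slopes 4 and -7 have opposite signs, so the correlation flips sign: ρ(V, Q) = −ρ(U, R) = -0.42.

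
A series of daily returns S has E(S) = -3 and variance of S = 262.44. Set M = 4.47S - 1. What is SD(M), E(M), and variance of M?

M = 4.47S - 1 is linear with a = 4.47, b = -1.
SD(S) = √262.44 = 16.2.
SD(M) = |a|·SD(S) = |4.47|·16.2 = 72.414.
E(M) = a·E(S) + b = 4.47·(-3) + (-1) = -14.41.
variance of M = a²·variance of S = 4.47²·262.44 = 5243.787396 (the additive constant -1 does not affect variance).

SD(M) = 72.414, E(M) = -14.41, variance of M = 5243.787396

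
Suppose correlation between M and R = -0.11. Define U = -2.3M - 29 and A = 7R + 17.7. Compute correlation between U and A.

correlation between U and A = 0.11

Linear rescalings preserve |correlation|; the slopes -2.3 and 7 have opposite signs, so the correlation flips sign: correlation between U and A = −correlation between M and R = 0.11.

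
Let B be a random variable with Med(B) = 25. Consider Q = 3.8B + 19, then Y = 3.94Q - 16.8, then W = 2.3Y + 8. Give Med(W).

Med(W) = 1002.428

Med(Q) = 3.8·25 + 19 = 114.
Med(Y) = 3.94·114 + (-16.8) = 432.36.
Med(W) = 2.3·432.36 + 8 = 1002.428.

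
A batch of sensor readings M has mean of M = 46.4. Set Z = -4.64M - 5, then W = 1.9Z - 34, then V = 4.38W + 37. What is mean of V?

mean of V = -1945.223312

mean of Z = (-4.64)·46.4 + (-5) = -220.296.
mean of W = 1.9·(-220.296) + (-34) = -452.5624.
mean of V = 4.38·(-452.5624) + 37 = -1945.223312.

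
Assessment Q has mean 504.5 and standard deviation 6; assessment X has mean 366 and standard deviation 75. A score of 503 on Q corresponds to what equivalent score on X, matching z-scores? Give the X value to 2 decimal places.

z = (503 − 504.5)/6 = -0.25.
X = 366 + z·75 = 366 + (503 − 504.5)·75/6 = 347.25.

X = 347.25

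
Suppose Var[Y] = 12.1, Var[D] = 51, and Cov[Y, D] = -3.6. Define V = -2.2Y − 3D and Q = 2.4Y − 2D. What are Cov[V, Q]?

Cov[V, Q] = 252.192

By bilinearity, Cov[V, Q] = ac·Var[Y] + bd·Var[D] + (ad+bc)·Cov[Y, D], with a=-2.2, b=-3, c=2.4, d=-2.
ac·Var[Y] = (-2.2)·2.4·12.1 = -63.888
bd·Var[D] = (-3)·(-2)·51 = 306
(ad+bc)·Cov[Y, D] = (-2.8)·(-3.6) = 10.08
Cov[V, Q] = -63.888 + 306 + 10.08 = 252.192.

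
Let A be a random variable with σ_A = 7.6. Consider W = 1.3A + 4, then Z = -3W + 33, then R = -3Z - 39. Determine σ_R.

σ_R = 88.92

σ_W = |1.3|·7.6 = 9.88.
σ_Z = |-3|·9.88 = 29.64.
σ_R = |-3|·29.64 = 88.92.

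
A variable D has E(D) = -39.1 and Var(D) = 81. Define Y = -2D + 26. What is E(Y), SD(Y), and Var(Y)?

E(Y) = 104.2, SD(Y) = 18, Var(Y) = 324

Y = -2D + 26 is linear with a = -2, b = 26.
E(Y) = a·E(D) + b = (-2)·(-39.1) + 26 = 104.2.
SD(D) = √81 = 9.
SD(Y) = |a|·SD(D) = |-2|·9 = 18.
Var(Y) = a²·Var(D) = (-2)²·81 = 324 (the additive constant 26 does not affect variance).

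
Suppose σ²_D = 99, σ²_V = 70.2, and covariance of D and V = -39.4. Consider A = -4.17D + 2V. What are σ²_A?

σ²_A = 2659.4931

σ²_A = a²·σ²_D + b²·σ²_V + 2ab·covariance of D and V with a = -4.17, b = 2.
= (-4.17)²·99 + 2²·70.2 + 2·(-4.17)·2·(-39.4)
= 1721.5011 + 280.8 + 657.192 = 2659.4931.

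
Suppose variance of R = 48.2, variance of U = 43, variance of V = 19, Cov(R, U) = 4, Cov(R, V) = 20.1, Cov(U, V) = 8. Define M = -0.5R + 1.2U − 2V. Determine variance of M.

variance of M = a²·variance of R + b²·variance of U + c²·variance of V + 2ab·Cov(R, U) + 2ac·Cov(R, V) + 2bc·Cov(U, V), with a = -0.5, b = 1.2, c = -2.
= 12.05 + 61.92 + 76 + (-4.8) + 40.2 + (-38.4)
= 146.97.

variance of M = 146.97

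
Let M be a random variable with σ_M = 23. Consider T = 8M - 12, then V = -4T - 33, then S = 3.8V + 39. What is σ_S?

σ_T = |8|·23 = 184.
σ_V = |-4|·184 = 736.
σ_S = |3.8|·736 = 2796.8.

σ_S = 2796.8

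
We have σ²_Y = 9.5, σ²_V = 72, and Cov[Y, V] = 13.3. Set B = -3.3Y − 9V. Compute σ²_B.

σ²_B = a²·σ²_Y + b²·σ²_V + 2ab·Cov[Y, V] with a = -3.3, b = -9.
= (-3.3)²·9.5 + (-9)²·72 + 2·(-3.3)·(-9)·13.3
= 103.455 + 5832 + 790.02 = 6725.475.

σ²_B = 6725.475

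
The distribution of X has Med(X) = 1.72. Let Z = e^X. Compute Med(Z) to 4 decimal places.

e^X is monotone on this domain, so Med(Z) = exp(1.72) ≈ 5.5845.

Med(Z) = 5.5845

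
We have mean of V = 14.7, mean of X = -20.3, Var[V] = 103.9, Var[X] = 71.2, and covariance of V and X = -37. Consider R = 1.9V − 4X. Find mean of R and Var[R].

mean of R = 109.13, Var[R] = 2076.679

mean of R = 1.9·mean of V + (-4)·mean of X = 1.9·14.7 + (-4)·(-20.3) = 109.13.
Var[R] = a²·Var[V] + b²·Var[X] + 2ab·covariance of V and X with a = 1.9, b = -4.
= 1.9²·103.9 + (-4)²·71.2 + 2·1.9·(-4)·(-37)
= 375.079 + 1139.2 + 562.4 = 2076.679.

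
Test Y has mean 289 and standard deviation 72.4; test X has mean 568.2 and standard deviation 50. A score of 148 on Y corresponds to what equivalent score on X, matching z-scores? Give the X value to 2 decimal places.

X = 470.82

z = (148 − 289)/72.4 ≈ -1.9475.
X = 568.2 + z·50 = 568.2 + (148 − 289)·50/72.4 ≈ 470.82.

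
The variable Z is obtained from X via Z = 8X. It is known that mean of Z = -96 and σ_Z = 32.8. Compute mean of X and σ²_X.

mean of X = -12, σ²_X = 16.81

From Z = 8X: mean of Z = a·mean of X + b, so mean of X = (mean of Z − b)/a = (-96 − 0)/8 = -12.
σ²_Z = 32.8² = 1075.84.
σ²_Z = a²·σ²_X, so σ²_X = 1075.84/8² = 16.81.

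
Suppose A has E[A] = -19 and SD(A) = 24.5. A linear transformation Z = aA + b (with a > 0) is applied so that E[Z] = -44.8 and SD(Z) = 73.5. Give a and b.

a = 3, b = 12.2

SD(Z) = a·SD(A) (a > 0), so a = 73.5/24.5 = 3.
E[Z] = a·E[A] + b, so b = -44.8 − 3·(-19) = 12.2.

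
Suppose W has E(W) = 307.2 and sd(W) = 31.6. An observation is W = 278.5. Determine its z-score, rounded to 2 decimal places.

z = -0.91

z = (W − E(W)) / sd(W) = (278.5 − 307.2) / 31.6 ≈ -0.91.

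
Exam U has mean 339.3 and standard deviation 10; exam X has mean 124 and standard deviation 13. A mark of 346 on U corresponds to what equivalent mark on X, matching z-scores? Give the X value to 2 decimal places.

X = 132.71

z = (346 − 339.3)/10 = 0.67.
X = 124 + z·13 = 124 + (346 − 339.3)·13/10 = 132.71.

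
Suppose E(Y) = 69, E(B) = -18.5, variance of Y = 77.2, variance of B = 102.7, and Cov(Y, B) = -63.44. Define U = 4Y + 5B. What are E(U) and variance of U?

E(U) = 183.5, variance of U = 1265.1

E(U) = 4·E(Y) + 5·E(B) = 4·69 + 5·(-18.5) = 183.5.
variance of U = a²·variance of Y + b²·variance of B + 2ab·Cov(Y, B) with a = 4, b = 5.
= 4²·77.2 + 5²·102.7 + 2·4·5·(-63.44)
= 1235.2 + 2567.5 + (-2537.6) = 1265.1.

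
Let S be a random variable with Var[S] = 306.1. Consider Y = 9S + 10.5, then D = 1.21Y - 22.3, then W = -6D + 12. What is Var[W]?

Var[W] = 1306837.50516

Var[Y] = 9²·306.1 = 24794.1.
Var[D] = 1.21²·24794.1 = 36301.04181.
Var[W] = (-6)²·36301.04181 = 1306837.50516.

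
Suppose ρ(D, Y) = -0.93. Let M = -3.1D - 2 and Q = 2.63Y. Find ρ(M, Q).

Linear rescalings preserve |correlation|; the slopes -3.1 and 2.63 have opposite signs, so the correlation flips sign: ρ(M, Q) = −ρ(D, Y) = 0.93.

ρ(M, Q) = 0.93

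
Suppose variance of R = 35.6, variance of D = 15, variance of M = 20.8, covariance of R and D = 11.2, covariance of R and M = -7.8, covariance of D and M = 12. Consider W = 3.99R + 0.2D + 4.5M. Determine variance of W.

variance of W = a²·variance of R + b²·variance of D + c²·variance of M + 2ab·covariance of R and D + 2ac·covariance of R and M + 2bc·covariance of D and M, with a = 3.99, b = 0.2, c = 4.5.
= 566.75556 + 0.6 + 421.2 + 17.8752 + (-280.098) + 21.6
= 747.93276.

variance of W = 747.93276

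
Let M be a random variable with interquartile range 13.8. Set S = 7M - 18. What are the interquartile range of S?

Under S = aM + b, IQR(S) = |a|·IQR(M) = |7|·13.8 = 96.6 (shifts cancel; spread scales by |a|).

IQR(S) = 96.6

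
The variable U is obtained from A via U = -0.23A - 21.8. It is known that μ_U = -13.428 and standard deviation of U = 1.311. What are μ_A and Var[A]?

μ_A = -36.4, Var[A] = 32.49

From U = -0.23A - 21.8: μ_U = a·μ_A + b, so μ_A = (μ_U − b)/a = (-13.428 − (-21.8))/(-0.23) = -36.4.
Var[U] = 1.311² = 1.718721.
Var[U] = a²·Var[A], so Var[A] = 1.718721/(-0.23)² = 32.49.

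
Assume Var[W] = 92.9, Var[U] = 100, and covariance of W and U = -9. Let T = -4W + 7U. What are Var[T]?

Var[T] = 6890.4

Var[T] = a²·Var[W] + b²·Var[U] + 2ab·covariance of W and U with a = -4, b = 7.
= (-4)²·92.9 + 7²·100 + 2·(-4)·7·(-9)
= 1486.4 + 4900 + 504 = 6890.4.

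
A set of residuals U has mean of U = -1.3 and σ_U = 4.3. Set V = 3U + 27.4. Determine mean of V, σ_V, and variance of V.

V = 3U + 27.4 is linear with a = 3, b = 27.4.
mean of V = a·mean of U + b = 3·(-1.3) + 27.4 = 23.5.
σ_V = |a|·σ_U = |3|·4.3 = 12.9.
variance of U = 4.3² = 18.49.
variance of V = a²·variance of U = 3²·18.49 = 166.41 (the additive constant 27.4 does not affect variance).

mean of V = 23.5, σ_V = 12.9, variance of V = 166.41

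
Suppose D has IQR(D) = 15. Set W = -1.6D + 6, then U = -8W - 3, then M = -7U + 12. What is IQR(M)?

IQR(M) = 1344

IQR(W) = |-1.6|·15 = 24.
IQR(U) = |-8|·24 = 192.
IQR(M) = |-7|·192 = 1344.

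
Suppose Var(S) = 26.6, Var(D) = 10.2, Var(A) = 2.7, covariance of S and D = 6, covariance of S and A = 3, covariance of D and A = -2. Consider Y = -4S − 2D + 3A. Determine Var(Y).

Var(Y) = 538.7

Var(Y) = a²·Var(S) + b²·Var(D) + c²·Var(A) + 2ab·covariance of S and D + 2ac·covariance of S and A + 2bc·covariance of D and A, with a = -4, b = -2, c = 3.
= 425.6 + 40.8 + 24.3 + 96 + (-72) + 24
= 538.7.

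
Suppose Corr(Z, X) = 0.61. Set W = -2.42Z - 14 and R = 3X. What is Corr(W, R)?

Linear rescalings preserve |correlation|; the slopes -2.42 and 3 have opposite signs, so the correlation flips sign: Corr(W, R) = −Corr(Z, X) = -0.61.

Corr(W, R) = -0.61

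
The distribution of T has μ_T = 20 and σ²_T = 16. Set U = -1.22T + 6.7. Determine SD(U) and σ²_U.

U = -1.22T + 6.7 is linear with a = -1.22, b = 6.7.
SD(T) = √16 = 4.
SD(U) = |a|·SD(T) = |-1.22|·4 = 4.88.
σ²_U = a²·σ²_T = (-1.22)²·16 = 23.8144 (the additive constant 6.7 does not affect variance).

SD(U) = 4.88, σ²_U = 23.8144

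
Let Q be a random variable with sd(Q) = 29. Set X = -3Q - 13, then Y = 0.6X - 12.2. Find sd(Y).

sd(X) = |-3|·29 = 87.
sd(Y) = |0.6|·87 = 52.2.

sd(Y) = 52.2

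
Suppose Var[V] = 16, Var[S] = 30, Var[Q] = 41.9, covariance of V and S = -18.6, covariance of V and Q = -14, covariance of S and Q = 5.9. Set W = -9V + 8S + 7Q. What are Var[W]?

Var[W] = a²·Var[V] + b²·Var[S] + c²·Var[Q] + 2ab·covariance of V and S + 2ac·covariance of V and Q + 2bc·covariance of S and Q, with a = -9, b = 8, c = 7.
= 1296 + 1920 + 2053.1 + 2678.4 + 1764 + 660.8
= 10372.3.

Var[W] = 10372.3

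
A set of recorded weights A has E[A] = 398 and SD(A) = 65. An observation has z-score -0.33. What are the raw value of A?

A = E[A] + z·SD(A) = 398 + (-0.33)·65 = 376.55.

A = 376.55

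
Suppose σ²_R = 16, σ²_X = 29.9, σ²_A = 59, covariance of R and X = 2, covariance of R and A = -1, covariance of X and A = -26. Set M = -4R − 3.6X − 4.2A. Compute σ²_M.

σ²_M = a²·σ²_R + b²·σ²_X + c²·σ²_A + 2ab·covariance of R and X + 2ac·covariance of R and A + 2bc·covariance of X and A, with a = -4, b = -3.6, c = -4.2.
= 256 + 387.504 + 1040.76 + 57.6 + (-33.6) + (-786.24)
= 922.024.

σ²_M = 922.024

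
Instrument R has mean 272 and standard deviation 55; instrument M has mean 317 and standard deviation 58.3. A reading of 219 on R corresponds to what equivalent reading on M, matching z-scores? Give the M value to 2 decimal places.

M = 260.82

z = (219 − 272)/55 ≈ -0.9636.
M = 317 + z·58.3 = 317 + (219 − 272)·58.3/55 = 260.82.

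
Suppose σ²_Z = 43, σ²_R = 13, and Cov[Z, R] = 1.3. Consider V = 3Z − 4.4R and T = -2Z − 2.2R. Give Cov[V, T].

Cov[V, T] = -129.3

By bilinearity, Cov[V, T] = ac·σ²_Z + bd·σ²_R + (ad+bc)·Cov[Z, R], with a=3, b=-4.4, c=-2, d=-2.2.
ac·σ²_Z = 3·(-2)·43 = -258
bd·σ²_R = (-4.4)·(-2.2)·13 = 125.84
(ad+bc)·Cov[Z, R] = (2.2)·1.3 = 2.86
Cov[V, T] = -258 + 125.84 + 2.86 = -129.3.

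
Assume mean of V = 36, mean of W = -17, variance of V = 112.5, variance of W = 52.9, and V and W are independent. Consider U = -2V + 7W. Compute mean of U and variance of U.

mean of U = (-2)·mean of V + 7·mean of W = (-2)·36 + 7·(-17) = -191.
variance of U = a²·variance of V + b²·variance of W + 2ab·covariance of V and W with a = -2, b = 7.
Independence gives covariance of V and W = 0.
= (-2)²·112.5 + 7²·52.9 + 2·(-2)·7·0
= 450 + 2592.1 + 0 = 3042.1.

mean of U = -191, variance of U = 3042.1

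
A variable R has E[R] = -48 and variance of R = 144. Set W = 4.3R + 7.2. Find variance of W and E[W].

variance of W = 2662.56, E[W] = -199.2

W = 4.3R + 7.2 is linear with a = 4.3, b = 7.2.
variance of W = a²·variance of R = 4.3²·144 = 2662.56 (the additive constant 7.2 does not affect variance).
E[W] = a·E[R] + b = 4.3·(-48) + 7.2 = -199.2.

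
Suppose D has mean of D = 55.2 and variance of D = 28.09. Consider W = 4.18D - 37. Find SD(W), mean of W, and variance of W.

W = 4.18D - 37 is linear with a = 4.18, b = -37.
SD(D) = √28.09 = 5.3.
SD(W) = |a|·SD(D) = |4.18|·5.3 = 22.154.
mean of W = a·mean of D + b = 4.18·55.2 + (-37) = 193.736.
variance of W = a²·variance of D = 4.18²·28.09 = 490.799716 (the additive constant -37 does not affect variance).

SD(W) = 22.154, mean of W = 193.736, variance of W = 490.799716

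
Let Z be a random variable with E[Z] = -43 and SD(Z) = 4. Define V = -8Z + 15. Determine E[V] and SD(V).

E[V] = 359, SD(V) = 32

V = -8Z + 15 is linear with a = -8, b = 15.
E[V] = a·E[Z] + b = (-8)·(-43) + 15 = 359.
SD(V) = |a|·SD(Z) = |-8|·4 = 32.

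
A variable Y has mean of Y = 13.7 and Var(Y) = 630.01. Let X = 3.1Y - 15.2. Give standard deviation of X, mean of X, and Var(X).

X = 3.1Y - 15.2 is linear with a = 3.1, b = -15.2.
standard deviation of Y = √630.01 = 25.1.
standard deviation of X = |a|·standard deviation of Y = |3.1|·25.1 = 77.81.
mean of X = a·mean of Y + b = 3.1·13.7 + (-15.2) = 27.27.
Var(X) = a²·Var(Y) = 3.1²·630.01 = 6054.3961 (the additive constant -15.2 does not affect variance).

standard deviation of X = 77.81, mean of X = 27.27, Var(X) = 6054.3961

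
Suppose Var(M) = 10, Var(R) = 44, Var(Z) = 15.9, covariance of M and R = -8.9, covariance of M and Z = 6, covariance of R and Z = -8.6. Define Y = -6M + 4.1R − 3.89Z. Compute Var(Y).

Var(Y) = a²·Var(M) + b²·Var(R) + c²·Var(Z) + 2ab·covariance of M and R + 2ac·covariance of M and Z + 2bc·covariance of R and Z, with a = -6, b = 4.1, c = -3.89.
= 360 + 739.64 + 240.60039 + 437.88 + 280.08 + 274.3228
= 2332.52319.

Var(Y) = 2332.52319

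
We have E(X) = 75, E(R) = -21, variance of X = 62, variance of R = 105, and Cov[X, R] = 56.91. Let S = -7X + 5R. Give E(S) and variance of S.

E(S) = -630, variance of S = 1679.3

E(S) = (-7)·E(X) + 5·E(R) = (-7)·75 + 5·(-21) = -630.
variance of S = a²·variance of X + b²·variance of R + 2ab·Cov[X, R] with a = -7, b = 5.
= (-7)²·62 + 5²·105 + 2·(-7)·5·56.91
= 3038 + 2625 + (-3983.7) = 1679.3.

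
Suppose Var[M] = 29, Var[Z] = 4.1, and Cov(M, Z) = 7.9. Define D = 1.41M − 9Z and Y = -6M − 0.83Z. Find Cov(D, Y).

By bilinearity, Cov(D, Y) = ac·Var[M] + bd·Var[Z] + (ad+bc)·Cov(M, Z), with a=1.41, b=-9, c=-6, d=-0.83.
ac·Var[M] = 1.41·(-6)·29 = -245.34
bd·Var[Z] = (-9)·(-0.83)·4.1 = 30.627
(ad+bc)·Cov(M, Z) = (52.8297)·7.9 = 417.35463
Cov(D, Y) = -245.34 + 30.627 + 417.35463 = 202.64163.

Cov(D, Y) = 202.64163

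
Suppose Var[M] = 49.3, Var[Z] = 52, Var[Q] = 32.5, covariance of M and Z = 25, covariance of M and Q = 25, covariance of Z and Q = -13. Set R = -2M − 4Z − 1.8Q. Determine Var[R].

Var[R] = 1527.3

Var[R] = a²·Var[M] + b²·Var[Z] + c²·Var[Q] + 2ab·covariance of M and Z + 2ac·covariance of M and Q + 2bc·covariance of Z and Q, with a = -2, b = -4, c = -1.8.
= 197.2 + 832 + 105.3 + 400 + 180 + (-187.2)
= 1527.3.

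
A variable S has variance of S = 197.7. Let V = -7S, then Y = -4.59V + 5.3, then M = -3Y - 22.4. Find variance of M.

variance of V = (-7)²·197.7 = 9687.3.
variance of Y = (-4.59)²·9687.3 = 204093.00513.
variance of M = (-3)²·204093.00513 = 1836837.04617.

variance of M = 1836837.04617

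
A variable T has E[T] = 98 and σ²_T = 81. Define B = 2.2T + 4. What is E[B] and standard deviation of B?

B = 2.2T + 4 is linear with a = 2.2, b = 4.
E[B] = a·E[T] + b = 2.2·98 + 4 = 219.6.
standard deviation of T = √81 = 9.
standard deviation of B = |a|·standard deviation of T = |2.2|·9 = 19.8.

E[B] = 219.6, standard deviation of B = 19.8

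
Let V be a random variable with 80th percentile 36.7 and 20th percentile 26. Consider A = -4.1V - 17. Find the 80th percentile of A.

80th percentile of A = -123.6

Since a = -4.1 < 0 the transformation is decreasing, reversing order: the 80th percentile of A corresponds to the 20th percentile of V.
So P_{80}(A) = a·P_{20}(V) + b = (-4.1)·26 + (-17) = -123.6.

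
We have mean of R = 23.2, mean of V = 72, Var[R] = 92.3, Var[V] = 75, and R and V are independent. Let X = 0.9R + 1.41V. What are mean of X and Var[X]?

mean of X = 122.4, Var[X] = 223.8705

mean of X = 0.9·mean of R + 1.41·mean of V = 0.9·23.2 + 1.41·72 = 122.4.
Var[X] = a²·Var[R] + b²·Var[V] + 2ab·covariance of R and V with a = 0.9, b = 1.41.
Independence gives covariance of R and V = 0.
= 0.9²·92.3 + 1.41²·75 + 2·0.9·1.41·0
= 74.763 + 149.1075 + 0 = 223.8705.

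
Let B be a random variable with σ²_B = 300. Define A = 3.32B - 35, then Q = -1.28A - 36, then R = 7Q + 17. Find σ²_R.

σ²_A = 3.32²·300 = 3306.72.
σ²_Q = (-1.28)²·3306.72 = 5417.730048.
σ²_R = 7²·5417.730048 = 265468.772352.

σ²_R = 265468.772352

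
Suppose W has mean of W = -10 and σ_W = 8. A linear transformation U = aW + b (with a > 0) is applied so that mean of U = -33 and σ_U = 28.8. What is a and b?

a = 3.6, b = 3

σ_U = a·σ_W (a > 0), so a = 28.8/8 = 3.6.
mean of U = a·mean of W + b, so b = -33 − 3.6·(-10) = 3.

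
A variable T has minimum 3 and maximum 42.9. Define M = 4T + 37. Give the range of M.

Range(M) = 159.6

Range of T = 42.9 − 3 = 39.9.
Range(M) = |a|·Range(T) = |4|·39.9 = 159.6.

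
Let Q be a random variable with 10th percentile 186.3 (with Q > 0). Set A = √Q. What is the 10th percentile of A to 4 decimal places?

√Q is increasing, so P_{10}(A) = g(P_{10}(Q)) ≈ 13.6492.

10th percentile of A = 13.6492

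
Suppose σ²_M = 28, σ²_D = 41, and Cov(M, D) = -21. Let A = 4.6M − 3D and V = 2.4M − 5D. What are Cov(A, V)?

Cov(A, V) = 1558.32

By bilinearity, Cov(A, V) = ac·σ²_M + bd·σ²_D + (ad+bc)·Cov(M, D), with a=4.6, b=-3, c=2.4, d=-5.
ac·σ²_M = 4.6·2.4·28 = 309.12
bd·σ²_D = (-3)·(-5)·41 = 615
(ad+bc)·Cov(M, D) = (-30.2)·(-21) = 634.2
Cov(A, V) = 309.12 + 615 + 634.2 = 1558.32.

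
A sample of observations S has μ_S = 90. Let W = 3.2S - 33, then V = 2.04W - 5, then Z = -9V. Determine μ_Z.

μ_W = 3.2·90 + (-33) = 255.
μ_V = 2.04·255 + (-5) = 515.2.
μ_Z = (-9)·515.2 = -4636.8.

μ_Z = -4636.8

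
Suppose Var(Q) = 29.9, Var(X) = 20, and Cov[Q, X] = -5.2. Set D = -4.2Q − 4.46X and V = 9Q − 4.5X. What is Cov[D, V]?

Cov[D, V] = -618.372

By bilinearity, Cov[D, V] = ac·Var(Q) + bd·Var(X) + (ad+bc)·Cov[Q, X], with a=-4.2, b=-4.46, c=9, d=-4.5.
ac·Var(Q) = (-4.2)·9·29.9 = -1130.22
bd·Var(X) = (-4.46)·(-4.5)·20 = 401.4
(ad+bc)·Cov[Q, X] = (-21.24)·(-5.2) = 110.448
Cov[D, V] = -1130.22 + 401.4 + 110.448 = -618.372.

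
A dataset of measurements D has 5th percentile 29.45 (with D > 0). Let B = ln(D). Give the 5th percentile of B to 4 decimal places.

ln(D) is increasing, so P_{5}(B) = g(P_{5}(D)) ≈ 3.3827.

5th percentile of B = 3.3827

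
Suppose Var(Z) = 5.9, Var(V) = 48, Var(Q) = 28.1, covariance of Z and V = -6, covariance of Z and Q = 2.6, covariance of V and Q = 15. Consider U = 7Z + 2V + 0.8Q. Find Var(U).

Var(U) = 408.204

Var(U) = a²·Var(Z) + b²·Var(V) + c²·Var(Q) + 2ab·covariance of Z and V + 2ac·covariance of Z and Q + 2bc·covariance of V and Q, with a = 7, b = 2, c = 0.8.
= 289.1 + 192 + 17.984 + (-168) + 29.12 + 48
= 408.204.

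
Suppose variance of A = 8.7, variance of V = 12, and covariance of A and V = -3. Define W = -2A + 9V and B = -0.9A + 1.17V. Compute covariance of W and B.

By bilinearity, covariance of W and B = ac·variance of A + bd·variance of V + (ad+bc)·covariance of A and V, with a=-2, b=9, c=-0.9, d=1.17.
ac·variance of A = (-2)·(-0.9)·8.7 = 15.66
bd·variance of V = 9·1.17·12 = 126.36
(ad+bc)·covariance of A and V = (-10.44)·(-3) = 31.32
covariance of W and B = 15.66 + 126.36 + 31.32 = 173.34.

covariance of W and B = 173.34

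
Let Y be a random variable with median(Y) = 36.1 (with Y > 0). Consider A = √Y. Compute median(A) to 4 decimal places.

√Y is monotone on this domain, so median(A) = √(36.1) ≈ 6.0083.

median(A) = 6.0083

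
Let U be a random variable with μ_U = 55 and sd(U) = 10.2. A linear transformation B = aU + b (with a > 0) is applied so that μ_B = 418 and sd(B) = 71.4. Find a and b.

a = 7, b = 33

sd(B) = a·sd(U) (a > 0), so a = 71.4/10.2 = 7.
μ_B = a·μ_U + b, so b = 418 − 7·55 = 33.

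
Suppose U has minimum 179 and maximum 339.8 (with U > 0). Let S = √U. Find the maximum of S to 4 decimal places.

max(S) = 18.4337

√U is increasing on this domain, so max(S) comes from max(U) = 339.8: max(S) = √(339.8) ≈ 18.4337.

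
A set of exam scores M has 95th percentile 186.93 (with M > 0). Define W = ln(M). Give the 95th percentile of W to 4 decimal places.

95th percentile of W = 5.2307

ln(M) is increasing, so P_{95}(W) = g(P_{95}(M)) ≈ 5.2307.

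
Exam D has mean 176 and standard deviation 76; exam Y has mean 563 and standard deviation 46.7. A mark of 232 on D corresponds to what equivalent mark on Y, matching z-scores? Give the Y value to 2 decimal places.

Y = 597.41

z = (232 − 176)/76 ≈ 0.7368.
Y = 563 + z·46.7 = 563 + (232 − 176)·46.7/76 ≈ 597.41.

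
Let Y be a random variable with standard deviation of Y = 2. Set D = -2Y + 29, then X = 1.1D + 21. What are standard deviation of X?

standard deviation of X = 4.4

standard deviation of D = |-2|·2 = 4.
standard deviation of X = |1.1|·4 = 4.4.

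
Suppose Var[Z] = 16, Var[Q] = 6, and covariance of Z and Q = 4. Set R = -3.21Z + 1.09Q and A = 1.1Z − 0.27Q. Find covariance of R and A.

covariance of R and A = -49.999

By bilinearity, covariance of R and A = ac·Var[Z] + bd·Var[Q] + (ad+bc)·covariance of Z and Q, with a=-3.21, b=1.09, c=1.1, d=-0.27.
ac·Var[Z] = (-3.21)·1.1·16 = -56.496
bd·Var[Q] = 1.09·(-0.27)·6 = -1.7658
(ad+bc)·covariance of Z and Q = (2.0657)·4 = 8.2628
covariance of R and A = -56.496 + (-1.7658) + 8.2628 = -49.999.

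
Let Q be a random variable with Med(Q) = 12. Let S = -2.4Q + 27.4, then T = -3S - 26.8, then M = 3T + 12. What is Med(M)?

Med(M) = -55.8

Med(S) = (-2.4)·12 + 27.4 = -1.4.
Med(T) = (-3)·(-1.4) + (-26.8) = -22.6.
Med(M) = 3·(-22.6) + 12 = -55.8.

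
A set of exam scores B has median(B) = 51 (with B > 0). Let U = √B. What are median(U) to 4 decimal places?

median(U) = 7.1414

√B is monotone on this domain, so median(U) = √(51) ≈ 7.1414.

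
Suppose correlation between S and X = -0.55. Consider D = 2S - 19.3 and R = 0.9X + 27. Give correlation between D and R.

correlation between D and R = -0.55

Linear rescalings preserve correlation up to sign; here the slopes 2 and 0.9 have the same sign, so correlation between D and R = correlation between S and X = -0.55.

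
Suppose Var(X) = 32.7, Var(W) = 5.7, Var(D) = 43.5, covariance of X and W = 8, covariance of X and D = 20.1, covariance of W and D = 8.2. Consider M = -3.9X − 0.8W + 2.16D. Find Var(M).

Var(M) = a²·Var(X) + b²·Var(W) + c²·Var(D) + 2ab·covariance of X and W + 2ac·covariance of X and D + 2bc·covariance of W and D, with a = -3.9, b = -0.8, c = 2.16.
= 497.367 + 3.648 + 202.9536 + 49.92 + (-338.6448) + (-28.3392)
= 386.9046.

Var(M) = 386.9046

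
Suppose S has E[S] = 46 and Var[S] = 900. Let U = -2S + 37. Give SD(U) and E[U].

SD(U) = 60, E[U] = -55

U = -2S + 37 is linear with a = -2, b = 37.
SD(S) = √900 = 30.
SD(U) = |a|·SD(S) = |-2|·30 = 60.
E[U] = a·E[S] + b = (-2)·46 + 37 = -55.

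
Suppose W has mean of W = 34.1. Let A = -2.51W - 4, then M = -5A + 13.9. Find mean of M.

mean of A = (-2.51)·34.1 + (-4) = -89.591.
mean of M = (-5)·(-89.591) + 13.9 = 461.855.

mean of M = 461.855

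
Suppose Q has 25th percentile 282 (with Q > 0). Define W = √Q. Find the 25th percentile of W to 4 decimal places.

25th percentile of W = 16.7929

√Q is increasing, so P_{25}(W) = g(P_{25}(Q)) ≈ 16.7929.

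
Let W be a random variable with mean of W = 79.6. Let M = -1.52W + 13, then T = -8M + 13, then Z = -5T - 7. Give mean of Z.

mean of M = (-1.52)·79.6 + 13 = -107.992.
mean of T = (-8)·(-107.992) + 13 = 876.936.
mean of Z = (-5)·876.936 + (-7) = -4391.68.

mean of Z = -4391.68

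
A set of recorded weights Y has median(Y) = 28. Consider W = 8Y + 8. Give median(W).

median(W) = 232

A linear map preserves order up to sign, so median(W) = a·median(Y) + b = 8·28 + 8 = 232.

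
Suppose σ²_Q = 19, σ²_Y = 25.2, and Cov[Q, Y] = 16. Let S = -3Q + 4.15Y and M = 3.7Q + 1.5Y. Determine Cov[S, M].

Cov[S, M] = 119.65

By bilinearity, Cov[S, M] = ac·σ²_Q + bd·σ²_Y + (ad+bc)·Cov[Q, Y], with a=-3, b=4.15, c=3.7, d=1.5.
ac·σ²_Q = (-3)·3.7·19 = -210.9
bd·σ²_Y = 4.15·1.5·25.2 = 156.87
(ad+bc)·Cov[Q, Y] = (10.855)·16 = 173.68
Cov[S, M] = -210.9 + 156.87 + 173.68 = 119.65.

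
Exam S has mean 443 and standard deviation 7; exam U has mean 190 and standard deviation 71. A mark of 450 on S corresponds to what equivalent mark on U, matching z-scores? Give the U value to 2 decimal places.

z = (450 − 443)/7 = 1.
U = 190 + z·71 = 190 + (450 − 443)·71/7 = 261.00.

U = 261.00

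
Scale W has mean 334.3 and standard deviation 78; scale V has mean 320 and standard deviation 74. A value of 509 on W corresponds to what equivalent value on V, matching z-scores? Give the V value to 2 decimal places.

V = 485.74

z = (509 − 334.3)/78 ≈ 2.2397.
V = 320 + z·74 = 320 + (509 − 334.3)·74/78 ≈ 485.74.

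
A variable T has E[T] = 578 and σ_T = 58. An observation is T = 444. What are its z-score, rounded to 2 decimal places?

z = -2.31

z = (T − E[T]) / σ_T = (444 − 578) / 58 ≈ -2.31.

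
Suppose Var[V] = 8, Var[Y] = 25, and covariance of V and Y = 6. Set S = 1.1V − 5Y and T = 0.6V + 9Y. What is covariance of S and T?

By bilinearity, covariance of S and T = ac·Var[V] + bd·Var[Y] + (ad+bc)·covariance of V and Y, with a=1.1, b=-5, c=0.6, d=9.
ac·Var[V] = 1.1·0.6·8 = 5.28
bd·Var[Y] = (-5)·9·25 = -1125
(ad+bc)·covariance of V and Y = (6.9)·6 = 41.4
covariance of S and T = 5.28 + (-1125) + 41.4 = -1078.32.

covariance of S and T = -1078.32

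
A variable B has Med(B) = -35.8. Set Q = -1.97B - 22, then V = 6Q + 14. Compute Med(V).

Med(V) = 305.156

Med(Q) = (-1.97)·(-35.8) + (-22) = 48.526.
Med(V) = 6·48.526 + 14 = 305.156.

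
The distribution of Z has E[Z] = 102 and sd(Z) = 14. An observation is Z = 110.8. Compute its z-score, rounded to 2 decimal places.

z = 0.63

z = (Z − E[Z]) / sd(Z) = (110.8 − 102) / 14 ≈ 0.63.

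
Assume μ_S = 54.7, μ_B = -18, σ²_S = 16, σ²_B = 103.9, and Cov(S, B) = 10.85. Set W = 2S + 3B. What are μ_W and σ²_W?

μ_W = 55.4, σ²_W = 1129.3

μ_W = 2·μ_S + 3·μ_B = 2·54.7 + 3·(-18) = 55.4.
σ²_W = a²·σ²_S + b²·σ²_B + 2ab·Cov(S, B) with a = 2, b = 3.
= 2²·16 + 3²·103.9 + 2·2·3·10.85
= 64 + 935.1 + 130.2 = 1129.3.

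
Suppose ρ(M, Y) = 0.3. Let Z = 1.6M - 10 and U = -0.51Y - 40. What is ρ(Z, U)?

ρ(Z, U) = -0.3

Linear rescalings preserve |correlation|; the slopes 1.6 and -0.51 have opposite signs, so the correlation flips sign: ρ(Z, U) = −ρ(M, Y) = -0.3.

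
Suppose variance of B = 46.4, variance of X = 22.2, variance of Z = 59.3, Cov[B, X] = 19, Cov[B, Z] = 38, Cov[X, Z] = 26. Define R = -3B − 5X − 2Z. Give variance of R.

variance of R = a²·variance of B + b²·variance of X + c²·variance of Z + 2ab·Cov[B, X] + 2ac·Cov[B, Z] + 2bc·Cov[X, Z], with a = -3, b = -5, c = -2.
= 417.6 + 555 + 237.2 + 570 + 456 + 520
= 2755.8.

variance of R = 2755.8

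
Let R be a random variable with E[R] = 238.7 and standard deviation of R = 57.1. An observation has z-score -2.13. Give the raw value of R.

R = E[R] + z·standard deviation of R = 238.7 + (-2.13)·57.1 = 117.077.

R = 117.077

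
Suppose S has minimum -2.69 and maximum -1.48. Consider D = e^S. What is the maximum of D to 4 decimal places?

e^S is increasing on this domain, so max(D) comes from max(S) = -1.48: max(D) = exp(-1.48) ≈ 0.2276.

max(D) = 0.2276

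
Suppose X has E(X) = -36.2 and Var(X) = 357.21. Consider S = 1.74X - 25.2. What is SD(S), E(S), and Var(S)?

SD(S) = 32.886, E(S) = -88.188, Var(S) = 1081.488996

S = 1.74X - 25.2 is linear with a = 1.74, b = -25.2.
SD(X) = √357.21 = 18.9.
SD(S) = |a|·SD(X) = |1.74|·18.9 = 32.886.
E(S) = a·E(X) + b = 1.74·(-36.2) + (-25.2) = -88.188.
Var(S) = a²·Var(X) = 1.74²·357.21 = 1081.488996 (the additive constant -25.2 does not affect variance).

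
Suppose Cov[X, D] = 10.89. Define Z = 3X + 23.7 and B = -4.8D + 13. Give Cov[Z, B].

Cov[Z, B] = -156.816

Cov[Z, B] = a·c·Cov[X, D] = 3·(-4.8)·10.89 = -156.816. Additive constants drop out.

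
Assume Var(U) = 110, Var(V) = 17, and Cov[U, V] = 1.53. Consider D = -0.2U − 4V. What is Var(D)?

Var(D) = 278.848

Var(D) = a²·Var(U) + b²·Var(V) + 2ab·Cov[U, V] with a = -0.2, b = -4.
= (-0.2)²·110 + (-4)²·17 + 2·(-0.2)·(-4)·1.53
= 4.4 + 272 + 2.448 = 278.848.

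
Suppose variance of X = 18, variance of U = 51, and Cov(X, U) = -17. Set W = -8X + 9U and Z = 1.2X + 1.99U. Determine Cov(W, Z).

By bilinearity, Cov(W, Z) = ac·variance of X + bd·variance of U + (ad+bc)·Cov(X, U), with a=-8, b=9, c=1.2, d=1.99.
ac·variance of X = (-8)·1.2·18 = -172.8
bd·variance of U = 9·1.99·51 = 913.41
(ad+bc)·Cov(X, U) = (-5.12)·(-17) = 87.04
Cov(W, Z) = -172.8 + 913.41 + 87.04 = 827.65.

Cov(W, Z) = 827.65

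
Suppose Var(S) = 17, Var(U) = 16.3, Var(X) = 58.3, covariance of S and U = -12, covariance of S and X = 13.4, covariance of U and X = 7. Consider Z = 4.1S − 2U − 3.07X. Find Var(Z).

Var(Z) = 845.87007

Var(Z) = a²·Var(S) + b²·Var(U) + c²·Var(X) + 2ab·covariance of S and U + 2ac·covariance of S and X + 2bc·covariance of U and X, with a = 4.1, b = -2, c = -3.07.
= 285.77 + 65.2 + 549.47167 + 196.8 + (-337.3316) + 85.96
= 845.87007.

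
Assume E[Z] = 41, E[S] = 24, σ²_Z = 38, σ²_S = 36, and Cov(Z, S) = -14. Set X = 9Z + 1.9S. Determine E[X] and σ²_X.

E[X] = 414.6, σ²_X = 2729.16

E[X] = 9·E[Z] + 1.9·E[S] = 9·41 + 1.9·24 = 414.6.
σ²_X = a²·σ²_Z + b²·σ²_S + 2ab·Cov(Z, S) with a = 9, b = 1.9.
= 9²·38 + 1.9²·36 + 2·9·1.9·(-14)
= 3078 + 129.96 + (-478.8) = 2729.16.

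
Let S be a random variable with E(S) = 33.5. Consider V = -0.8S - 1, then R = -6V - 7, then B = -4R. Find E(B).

E(V) = (-0.8)·33.5 + (-1) = -27.8.
E(R) = (-6)·(-27.8) + (-7) = 159.8.
E(B) = (-4)·159.8 = -639.2.

E(B) = -639.2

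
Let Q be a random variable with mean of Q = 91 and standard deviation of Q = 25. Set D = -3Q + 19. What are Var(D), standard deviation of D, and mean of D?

Var(D) = 5625, standard deviation of D = 75, mean of D = -254

D = -3Q + 19 is linear with a = -3, b = 19.
Var(Q) = 25² = 625.
Var(D) = a²·Var(Q) = (-3)²·625 = 5625 (the additive constant 19 does not affect variance).
standard deviation of D = |a|·standard deviation of Q = |-3|·25 = 75.
mean of D = a·mean of Q + b = (-3)·91 + 19 = -254.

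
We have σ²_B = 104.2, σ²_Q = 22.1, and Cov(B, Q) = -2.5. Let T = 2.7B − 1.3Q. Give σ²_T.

σ²_T = 814.517

σ²_T = a²·σ²_B + b²·σ²_Q + 2ab·Cov(B, Q) with a = 2.7, b = -1.3.
= 2.7²·104.2 + (-1.3)²·22.1 + 2·2.7·(-1.3)·(-2.5)
= 759.618 + 37.349 + 17.55 = 814.517.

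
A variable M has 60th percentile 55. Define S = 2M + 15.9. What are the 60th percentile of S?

60th percentile of S = 125.9

Since a = 2 > 0 the transformation is increasing, so the 60th percentile of S = a·(P_{60} of M) + b = 2·55 + 15.9 = 125.9.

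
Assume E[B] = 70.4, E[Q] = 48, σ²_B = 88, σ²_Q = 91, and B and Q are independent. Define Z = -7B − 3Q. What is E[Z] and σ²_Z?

E[Z] = -636.8, σ²_Z = 5131

E[Z] = (-7)·E[B] + (-3)·E[Q] = (-7)·70.4 + (-3)·48 = -636.8.
σ²_Z = a²·σ²_B + b²·σ²_Q + 2ab·covariance of B and Q with a = -7, b = -3.
Independence gives covariance of B and Q = 0.
= (-7)²·88 + (-3)²·91 + 2·(-7)·(-3)·0
= 4312 + 819 + 0 = 5131.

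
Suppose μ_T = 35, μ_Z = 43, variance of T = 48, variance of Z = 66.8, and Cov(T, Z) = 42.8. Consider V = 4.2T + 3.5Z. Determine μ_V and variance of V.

μ_V = 297.5, variance of V = 2923.34

μ_V = 4.2·μ_T + 3.5·μ_Z = 4.2·35 + 3.5·43 = 297.5.
variance of V = a²·variance of T + b²·variance of Z + 2ab·Cov(T, Z) with a = 4.2, b = 3.5.
= 4.2²·48 + 3.5²·66.8 + 2·4.2·3.5·42.8
= 846.72 + 818.3 + 1258.32 = 2923.34.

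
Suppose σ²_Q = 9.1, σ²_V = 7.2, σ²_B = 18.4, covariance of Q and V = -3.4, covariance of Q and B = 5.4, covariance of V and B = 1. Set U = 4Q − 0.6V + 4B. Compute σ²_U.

σ²_U = a²·σ²_Q + b²·σ²_V + c²·σ²_B + 2ab·covariance of Q and V + 2ac·covariance of Q and B + 2bc·covariance of V and B, with a = 4, b = -0.6, c = 4.
= 145.6 + 2.592 + 294.4 + 16.32 + 172.8 + (-4.8)
= 626.912.

σ²_U = 626.912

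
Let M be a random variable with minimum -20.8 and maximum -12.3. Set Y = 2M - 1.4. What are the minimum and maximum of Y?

a = 2 > 0, so min(Y) = a·min(M)+b = 2·(-20.8) + (-1.4) = -43 and max(Y) = 2·(-12.3) + (-1.4) = -26.

min(Y) = -43, max(Y) = -26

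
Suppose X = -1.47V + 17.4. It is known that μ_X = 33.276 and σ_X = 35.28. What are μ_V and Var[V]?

μ_V = -10.8, Var[V] = 576

From X = -1.47V + 17.4: μ_X = a·μ_V + b, so μ_V = (μ_X − b)/a = (33.276 − 17.4)/(-1.47) = -10.8.
Var[X] = 35.28² = 1244.6784.
Var[X] = a²·Var[V], so Var[V] = 1244.6784/(-1.47)² = 576.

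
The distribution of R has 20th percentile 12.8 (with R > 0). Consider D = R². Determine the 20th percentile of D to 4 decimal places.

R² is increasing, so P_{20}(D) = g(P_{20}(R)) = 163.84.

20th percentile of D = 163.84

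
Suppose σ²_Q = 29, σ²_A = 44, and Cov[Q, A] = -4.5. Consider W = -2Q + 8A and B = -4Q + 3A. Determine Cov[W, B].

Cov[W, B] = 1459

By bilinearity, Cov[W, B] = ac·σ²_Q + bd·σ²_A + (ad+bc)·Cov[Q, A], with a=-2, b=8, c=-4, d=3.
ac·σ²_Q = (-2)·(-4)·29 = 232
bd·σ²_A = 8·3·44 = 1056
(ad+bc)·Cov[Q, A] = (-38)·(-4.5) = 171
Cov[W, B] = 232 + 1056 + 171 = 1459.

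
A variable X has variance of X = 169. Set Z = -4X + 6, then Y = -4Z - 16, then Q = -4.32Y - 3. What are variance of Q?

variance of Q = 807410.0736

variance of Z = (-4)²·169 = 2704.
variance of Y = (-4)²·2704 = 43264.
variance of Q = (-4.32)²·43264 = 807410.0736.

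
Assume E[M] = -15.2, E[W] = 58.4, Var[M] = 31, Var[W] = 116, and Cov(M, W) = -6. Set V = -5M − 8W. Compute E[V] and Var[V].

E[V] = (-5)·E[M] + (-8)·E[W] = (-5)·(-15.2) + (-8)·58.4 = -391.2.
Var[V] = a²·Var[M] + b²·Var[W] + 2ab·Cov(M, W) with a = -5, b = -8.
= (-5)²·31 + (-8)²·116 + 2·(-5)·(-8)·(-6)
= 775 + 7424 + (-480) = 7719.

E[V] = -391.2, Var[V] = 7719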